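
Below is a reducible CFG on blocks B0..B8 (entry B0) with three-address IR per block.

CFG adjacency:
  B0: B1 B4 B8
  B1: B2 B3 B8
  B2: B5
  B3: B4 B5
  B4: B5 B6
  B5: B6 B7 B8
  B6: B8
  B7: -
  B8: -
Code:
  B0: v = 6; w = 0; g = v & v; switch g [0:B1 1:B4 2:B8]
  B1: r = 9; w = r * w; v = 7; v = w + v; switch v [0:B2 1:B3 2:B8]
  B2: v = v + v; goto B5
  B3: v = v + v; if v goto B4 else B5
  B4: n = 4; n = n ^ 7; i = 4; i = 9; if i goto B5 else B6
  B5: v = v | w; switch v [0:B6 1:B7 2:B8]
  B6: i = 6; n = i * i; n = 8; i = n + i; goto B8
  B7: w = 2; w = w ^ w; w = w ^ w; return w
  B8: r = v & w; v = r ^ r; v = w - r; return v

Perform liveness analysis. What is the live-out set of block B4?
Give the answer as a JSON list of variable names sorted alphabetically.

def/use:
  B0: def={g,v,w} ue=∅
  B1: def={r,v,w} ue={w}
  B2: def={v} ue={v}
  B3: def={v} ue={v}
  B4: def={i,n} ue=∅
  B5: def={v} ue={v,w}
  B6: def={i,n} ue=∅
  B7: def={w} ue=∅
  B8: def={r,v} ue={v,w}

Backward fixpoint:
  B0: in=∅ out={v,w}
  B1: in={w} out={v,w}
  B2: in={v,w} out={v,w}
  B3: in={v,w} out={v,w}
  B4: in={v,w} out={v,w}
  B5: in={v,w} out={v,w}
  B6: in={v,w} out={v,w}
  B7: in=∅ out=∅
  B8: in={v,w} out=∅

live-out(B4) = ["v", "w"]

Answer: ["v", "w"]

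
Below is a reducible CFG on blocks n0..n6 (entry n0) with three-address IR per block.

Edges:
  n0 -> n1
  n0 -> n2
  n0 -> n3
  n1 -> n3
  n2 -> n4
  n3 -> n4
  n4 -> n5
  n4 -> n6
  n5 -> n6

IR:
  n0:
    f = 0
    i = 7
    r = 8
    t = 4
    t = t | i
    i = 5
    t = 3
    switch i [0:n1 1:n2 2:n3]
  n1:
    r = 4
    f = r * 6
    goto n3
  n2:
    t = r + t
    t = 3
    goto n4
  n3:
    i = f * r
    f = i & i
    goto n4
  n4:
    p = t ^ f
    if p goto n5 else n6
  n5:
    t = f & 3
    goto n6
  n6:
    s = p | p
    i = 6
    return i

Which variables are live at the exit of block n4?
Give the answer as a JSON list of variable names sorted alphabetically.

def/use:
  n0 def {f,i,r,t} use ∅
  n1 def {f,r} use ∅
  n2 def {t} use {r,t}
  n3 def {f,i} use {f,r}
  n4 def {p} use {f,t}
  n5 def {t} use {f}
  n6 def {i,s} use {p}

Liveness:
  n0 li=∅ lo={f,r,t}
  n1 li={t} lo={f,r,t}
  n2 li={f,r,t} lo={f,t}
  n3 li={f,r,t} lo={f,t}
  n4 li={f,t} lo={f,p}
  n5 li={f,p} lo={p}
  n6 li={p} lo=∅

live-out(n4) = ["f", "p"]

Answer: ["f", "p"]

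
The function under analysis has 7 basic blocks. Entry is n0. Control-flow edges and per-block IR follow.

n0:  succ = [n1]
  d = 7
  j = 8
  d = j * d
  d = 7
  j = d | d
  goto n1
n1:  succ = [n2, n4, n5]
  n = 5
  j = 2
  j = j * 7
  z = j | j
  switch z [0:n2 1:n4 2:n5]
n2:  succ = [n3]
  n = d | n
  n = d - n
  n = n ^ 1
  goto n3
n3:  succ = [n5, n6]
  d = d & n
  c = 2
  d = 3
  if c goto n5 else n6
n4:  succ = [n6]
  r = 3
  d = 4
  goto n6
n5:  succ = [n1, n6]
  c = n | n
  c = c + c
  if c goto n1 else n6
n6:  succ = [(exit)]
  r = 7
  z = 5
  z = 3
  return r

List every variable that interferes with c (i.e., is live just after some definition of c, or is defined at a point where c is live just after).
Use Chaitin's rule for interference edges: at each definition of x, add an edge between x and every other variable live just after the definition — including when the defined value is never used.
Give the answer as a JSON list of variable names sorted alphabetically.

Block summaries:
  n0: def={d,j} ue=∅
  n1: def={j,n,z} ue=∅
  n2: def={n} ue={d,n}
  n3: def={c,d} ue={d,n}
  n4: def={d,r} ue=∅
  n5: def={c} ue={n}
  n6: def={r,z} ue=∅

Live sets:
  n0: in=∅ out={d}
  n1: in={d} out={d,n}
  n2: in={d,n} out={d,n}
  n3: in={d,n} out={d,n}
  n4: in=∅ out=∅
  n5: in={d,n} out={d}
  n6: in=∅ out=∅

Interfere edges:
  c↔{d,n}
  d↔{c,j,n,z}
  j↔{d,n}
  n↔{c,d,j,z}
  r↔{z}
  z↔{d,n,r}

N(c) = ["d", "n"]

Answer: ["d", "n"]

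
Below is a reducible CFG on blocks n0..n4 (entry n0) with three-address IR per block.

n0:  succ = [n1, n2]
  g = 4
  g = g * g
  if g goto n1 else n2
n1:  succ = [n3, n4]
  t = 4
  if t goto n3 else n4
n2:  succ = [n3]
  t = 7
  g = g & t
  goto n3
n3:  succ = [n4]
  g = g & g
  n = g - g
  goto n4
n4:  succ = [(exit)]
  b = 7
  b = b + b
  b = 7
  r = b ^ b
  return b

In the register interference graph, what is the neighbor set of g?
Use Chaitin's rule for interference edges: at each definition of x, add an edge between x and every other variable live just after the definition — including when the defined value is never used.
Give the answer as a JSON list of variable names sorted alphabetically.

Answer: ["t"]

Working:
def/use:
  n0: def={g} ue=∅
  n1: def={t} ue=∅
  n2: def={g,t} ue={g}
  n3: def={g,n} ue={g}
  n4: def={b,r} ue=∅

Backward fixpoint:
  live n0: ∅→{g}
  live n1: {g}→{g}
  live n2: {g}→{g}
  live n3: {g}→∅
  live n4: ∅→∅

Interference:
  b↔{r}
  g↔{t}
  n↔∅
  r↔{b}
  t↔{g}

N(g) = ["t"]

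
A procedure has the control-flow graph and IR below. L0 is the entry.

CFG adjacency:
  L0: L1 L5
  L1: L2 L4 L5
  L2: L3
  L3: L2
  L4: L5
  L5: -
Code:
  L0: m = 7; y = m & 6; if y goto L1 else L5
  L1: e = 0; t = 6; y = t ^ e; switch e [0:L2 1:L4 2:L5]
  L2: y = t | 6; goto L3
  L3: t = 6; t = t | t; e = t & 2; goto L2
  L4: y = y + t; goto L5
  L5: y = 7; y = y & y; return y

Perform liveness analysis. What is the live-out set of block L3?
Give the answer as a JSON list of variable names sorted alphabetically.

Answer: ["t"]

Analysis:
Block summaries:
  L0 def {m,y} use ∅
  L1 def {e,t,y} use ∅
  L2 def {y} use {t}
  L3 def {e,t} use ∅
  L4 def {y} use {t,y}
  L5 def {y} use ∅

Backward fixpoint:
  L0: in=∅ out=∅
  L1: in=∅ out={t,y}
  L2: in={t} out=∅
  L3: in=∅ out={t}
  L4: in={t,y} out=∅
  L5: in=∅ out=∅

live-out(L3) = ["t"]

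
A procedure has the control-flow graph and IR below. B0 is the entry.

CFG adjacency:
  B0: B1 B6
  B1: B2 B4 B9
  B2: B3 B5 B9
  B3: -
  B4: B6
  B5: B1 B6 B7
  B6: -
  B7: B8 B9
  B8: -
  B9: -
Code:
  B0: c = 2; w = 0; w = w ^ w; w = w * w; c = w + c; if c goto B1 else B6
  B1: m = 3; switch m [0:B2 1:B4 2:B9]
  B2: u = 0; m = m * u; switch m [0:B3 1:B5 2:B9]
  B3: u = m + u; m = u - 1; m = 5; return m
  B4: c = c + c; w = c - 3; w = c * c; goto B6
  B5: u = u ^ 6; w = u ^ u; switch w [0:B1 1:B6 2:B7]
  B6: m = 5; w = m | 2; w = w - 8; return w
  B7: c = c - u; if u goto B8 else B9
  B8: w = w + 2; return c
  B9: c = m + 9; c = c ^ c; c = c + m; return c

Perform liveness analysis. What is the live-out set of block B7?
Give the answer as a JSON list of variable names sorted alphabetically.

Per-block:
  B0: def={c,w} ue=∅
  B1: def={m} ue=∅
  B2: def={m,u} ue={m}
  B3: def={m,u} ue={m,u}
  B4: def={c,w} ue={c}
  B5: def={u,w} ue={u}
  B6: def={m,w} ue=∅
  B7: def={c} ue={c,u}
  B8: def={w} ue={c,w}
  B9: def={c} ue={m}

Liveness:
  B0: in=∅ out={c}
  B1: in={c} out={c,m}
  B2: in={c,m} out={c,m,u}
  B3: in={m,u} out=∅
  B4: in={c} out=∅
  B5: in={c,m,u} out={c,m,u,w}
  B6: in=∅ out=∅
  B7: in={c,m,u,w} out={c,m,w}
  B8: in={c,w} out=∅
  B9: in={m} out=∅

live-out(B7) = ["c", "m", "w"]

Answer: ["c", "m", "w"]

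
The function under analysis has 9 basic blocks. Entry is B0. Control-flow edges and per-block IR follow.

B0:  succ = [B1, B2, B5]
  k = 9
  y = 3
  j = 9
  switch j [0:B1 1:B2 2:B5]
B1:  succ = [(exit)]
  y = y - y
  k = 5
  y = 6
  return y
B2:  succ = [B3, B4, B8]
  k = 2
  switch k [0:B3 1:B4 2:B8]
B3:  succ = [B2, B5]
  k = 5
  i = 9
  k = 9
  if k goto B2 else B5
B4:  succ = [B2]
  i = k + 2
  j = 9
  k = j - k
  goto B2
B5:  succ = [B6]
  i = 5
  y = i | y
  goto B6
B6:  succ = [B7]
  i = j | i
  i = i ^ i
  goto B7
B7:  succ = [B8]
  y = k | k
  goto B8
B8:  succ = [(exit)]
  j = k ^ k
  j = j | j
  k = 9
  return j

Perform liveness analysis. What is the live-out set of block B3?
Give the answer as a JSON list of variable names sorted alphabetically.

Per-block:
  B0: {j,k,y} / ∅
  B1: {k,y} / {y}
  B2: {k} / ∅
  B3: {i,k} / ∅
  B4: {i,j,k} / {k}
  B5: {i,y} / {y}
  B6: {i} / {i,j}
  B7: {y} / {k}
  B8: {j,k} / {k}

Live sets:
  B0 li=∅ lo={j,k,y}
  B1 li={y} lo=∅
  B2 li={j,y} lo={j,k,y}
  B3 li={j,y} lo={j,k,y}
  B4 li={k,y} lo={j,y}
  B5 li={j,k,y} lo={i,j,k}
  B6 li={i,j,k} lo={k}
  B7 li={k} lo={k}
  B8 li={k} lo=∅

live-out(B3) = ["j", "k", "y"]

Answer: ["j", "k", "y"]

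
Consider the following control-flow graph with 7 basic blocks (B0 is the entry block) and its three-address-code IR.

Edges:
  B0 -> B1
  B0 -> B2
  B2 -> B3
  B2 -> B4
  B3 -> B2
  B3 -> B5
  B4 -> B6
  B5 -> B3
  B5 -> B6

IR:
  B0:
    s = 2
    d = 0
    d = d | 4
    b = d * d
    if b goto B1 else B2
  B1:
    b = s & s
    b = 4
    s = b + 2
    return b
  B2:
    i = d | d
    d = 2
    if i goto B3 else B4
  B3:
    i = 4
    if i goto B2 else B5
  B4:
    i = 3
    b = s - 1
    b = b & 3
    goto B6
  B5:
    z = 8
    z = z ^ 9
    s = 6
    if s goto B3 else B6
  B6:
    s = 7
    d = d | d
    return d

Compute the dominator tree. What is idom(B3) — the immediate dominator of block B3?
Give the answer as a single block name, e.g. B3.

idom tree: B1←B0 B2←B0 B3←B2 B4←B2 B5←B3 B6←B2
Dom at joins:
  B2: preds {B0,B3}: {B0} ∩ {B0,B2,B3} = {B0}; idom=B0
  B3: preds {B2,B5}: {B0,B2} ∩ {B0,B2,B3,B5} = {B0,B2}; idom=B2
  B6: preds {B4,B5}: {B0,B2,B4} ∩ {B0,B2,B3,B5} = {B0,B2}; idom=B2

idom(B3) = B2

Answer: B2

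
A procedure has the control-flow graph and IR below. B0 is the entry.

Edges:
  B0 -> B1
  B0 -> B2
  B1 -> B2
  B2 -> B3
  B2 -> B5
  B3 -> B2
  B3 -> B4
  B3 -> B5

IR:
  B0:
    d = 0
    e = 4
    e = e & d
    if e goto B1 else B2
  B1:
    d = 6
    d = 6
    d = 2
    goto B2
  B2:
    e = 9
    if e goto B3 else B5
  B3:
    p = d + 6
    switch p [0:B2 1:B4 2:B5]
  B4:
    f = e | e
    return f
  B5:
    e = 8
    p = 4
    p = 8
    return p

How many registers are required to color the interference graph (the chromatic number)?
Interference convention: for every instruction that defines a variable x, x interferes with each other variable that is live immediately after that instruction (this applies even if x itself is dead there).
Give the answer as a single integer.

def/use:
  B0: def={d,e} ue=∅
  B1: def={d} ue=∅
  B2: def={e} ue=∅
  B3: def={p} ue={d}
  B4: def={f} ue={e}
  B5: def={e,p} ue=∅

Backward fixpoint:
  B0: in=∅ out={d}
  B1: in=∅ out={d}
  B2: in={d} out={d,e}
  B3: in={d,e} out={d,e}
  B4: in={e} out=∅
  B5: in=∅ out=∅

Conflict graph:
  d — {e,p}
  e — {d,p}
  f — ∅
  p — {d,e}

Registers:
  clique {d,e,p} ⇒ need ≥ 3
  assign d→c0 e→c1 f→c0 p→c2 — no edge inside a register ⇒ χ ≤ 3
  χ = 3

Answer: 3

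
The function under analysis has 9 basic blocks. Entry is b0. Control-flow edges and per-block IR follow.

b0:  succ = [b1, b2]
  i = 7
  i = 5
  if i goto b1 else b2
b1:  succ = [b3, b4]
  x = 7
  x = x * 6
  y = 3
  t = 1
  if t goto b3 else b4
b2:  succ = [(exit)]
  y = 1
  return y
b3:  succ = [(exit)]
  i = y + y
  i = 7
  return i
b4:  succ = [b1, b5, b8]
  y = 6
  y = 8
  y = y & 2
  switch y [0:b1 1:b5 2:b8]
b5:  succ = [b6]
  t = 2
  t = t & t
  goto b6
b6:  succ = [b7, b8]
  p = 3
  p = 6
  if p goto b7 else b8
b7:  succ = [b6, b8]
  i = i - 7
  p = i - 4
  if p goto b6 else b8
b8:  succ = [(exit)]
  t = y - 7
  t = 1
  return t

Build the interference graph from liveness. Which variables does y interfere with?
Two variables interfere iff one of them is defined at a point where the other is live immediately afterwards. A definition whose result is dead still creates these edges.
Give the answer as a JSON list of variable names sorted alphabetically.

def/use:
  b0 def {i} use ∅
  b1 def {t,x,y} use ∅
  b2 def {y} use ∅
  b3 def {i} use {y}
  b4 def {y} use ∅
  b5 def {t} use ∅
  b6 def {p} use ∅
  b7 def {i,p} use {i}
  b8 def {t} use {y}

Liveness:
  b0: in=∅ out={i}
  b1: in={i} out={i,y}
  b2: in=∅ out=∅
  b3: in={y} out=∅
  b4: in={i} out={i,y}
  b5: in={i,y} out={i,y}
  b6: in={i,y} out={i,y}
  b7: in={i,y} out={i,y}
  b8: in={y} out=∅

Interfere edges:
  i↔{p,t,x,y}
  p↔{i,y}
  t↔{i,y}
  x↔{i}
  y↔{i,p,t}

N(y) = ["i", "p", "t"]

Answer: ["i", "p", "t"]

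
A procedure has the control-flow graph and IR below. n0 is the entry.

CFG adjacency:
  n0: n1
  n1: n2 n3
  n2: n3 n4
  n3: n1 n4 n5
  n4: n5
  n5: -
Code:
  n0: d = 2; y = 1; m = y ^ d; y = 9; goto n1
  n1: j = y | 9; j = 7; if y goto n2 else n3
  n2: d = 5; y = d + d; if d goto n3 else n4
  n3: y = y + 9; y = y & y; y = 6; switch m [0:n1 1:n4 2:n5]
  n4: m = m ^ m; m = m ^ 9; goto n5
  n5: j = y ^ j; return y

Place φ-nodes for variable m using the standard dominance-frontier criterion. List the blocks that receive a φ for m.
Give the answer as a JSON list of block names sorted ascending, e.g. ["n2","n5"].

Answer: ["n5"]

Analysis:
idom tree: n1←n0 n2←n1 n3←n1 n4←n1 n5←n1
Dom at joins:
  n1: preds {n0,n3}: {n0} ∩ {n0,n1,n3} = {n0}; idom=n0
  n3: preds {n1,n2}: {n0,n1} ∩ {n0,n1,n2} = {n0,n1}; idom=n1
  n4: preds {n2,n3}: {n0,n1,n2} ∩ {n0,n1,n3} = {n0,n1}; idom=n1
  n5: preds {n3,n4}: {n0,n1,n3} ∩ {n0,n1,n4} = {n0,n1}; idom=n1

Frontier:
  n1←n0: walk · to n0
  n1←n3: walk n3→n1 to n0
  n3←n1: walk · to n1
  n3←n2: walk n2 to n1
  n4←n2: walk n2 to n1
  n4←n3: walk n3 to n1
  n5←n3: walk n3 to n1
  n5←n4: walk n4 to n1
  n0: DF=∅
  n1: DF={n1}
  n2: DF={n3,n4}
  n3: DF={n1,n4,n5}
  n4: DF={n5}
  n5: DF=∅

φ for m: defs {n0,n4}
  DF⁺ = {n5}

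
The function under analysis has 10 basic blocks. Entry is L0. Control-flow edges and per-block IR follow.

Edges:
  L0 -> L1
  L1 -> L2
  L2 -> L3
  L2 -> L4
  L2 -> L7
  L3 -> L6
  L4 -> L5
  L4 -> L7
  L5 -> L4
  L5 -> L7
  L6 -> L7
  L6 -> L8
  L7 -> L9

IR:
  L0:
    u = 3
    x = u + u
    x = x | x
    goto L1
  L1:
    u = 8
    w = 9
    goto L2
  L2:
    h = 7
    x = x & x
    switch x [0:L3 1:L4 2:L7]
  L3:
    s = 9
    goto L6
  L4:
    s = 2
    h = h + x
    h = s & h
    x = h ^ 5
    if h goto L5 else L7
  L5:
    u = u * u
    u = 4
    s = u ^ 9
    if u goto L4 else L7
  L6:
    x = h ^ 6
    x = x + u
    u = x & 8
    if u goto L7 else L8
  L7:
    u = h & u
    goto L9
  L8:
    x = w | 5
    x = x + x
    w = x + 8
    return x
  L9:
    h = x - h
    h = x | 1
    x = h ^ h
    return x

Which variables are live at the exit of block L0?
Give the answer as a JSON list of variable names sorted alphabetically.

def/use:
  L0: {u,x} / ∅
  L1: {u,w} / ∅
  L2: {h,x} / {x}
  L3: {s} / ∅
  L4: {h,s,x} / {h,x}
  L5: {s,u} / {u}
  L6: {u,x} / {h,u}
  L7: {u} / {h,u}
  L8: {w,x} / {w}
  L9: {h,x} / {h,x}

Live sets:
  L0: in=∅ out={x}
  L1: in={x} out={u,w,x}
  L2: in={u,w,x} out={h,u,w,x}
  L3: in={h,u,w} out={h,u,w}
  L4: in={h,u,x} out={h,u,x}
  L5: in={h,u,x} out={h,u,x}
  L6: in={h,u,w} out={h,u,w,x}
  L7: in={h,u,x} out={h,x}
  L8: in={w} out=∅
  L9: in={h,x} out=∅

live-out(L0) = ["x"]

Answer: ["x"]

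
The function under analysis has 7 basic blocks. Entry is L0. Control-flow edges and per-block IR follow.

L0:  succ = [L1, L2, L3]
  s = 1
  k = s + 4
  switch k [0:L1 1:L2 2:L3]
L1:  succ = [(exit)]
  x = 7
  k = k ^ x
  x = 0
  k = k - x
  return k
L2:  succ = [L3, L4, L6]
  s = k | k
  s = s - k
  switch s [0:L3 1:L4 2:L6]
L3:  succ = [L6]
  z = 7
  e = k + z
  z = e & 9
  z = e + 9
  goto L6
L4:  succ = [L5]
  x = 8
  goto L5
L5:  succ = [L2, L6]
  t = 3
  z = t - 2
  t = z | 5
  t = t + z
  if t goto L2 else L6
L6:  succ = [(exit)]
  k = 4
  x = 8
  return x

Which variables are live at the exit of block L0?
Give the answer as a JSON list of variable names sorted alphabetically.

Answer: ["k"]

Derivation:
Per-block:
  L0 def {k,s} use ∅
  L1 def {k,x} use {k}
  L2 def {s} use {k}
  L3 def {e,z} use {k}
  L4 def {x} use ∅
  L5 def {t,z} use ∅
  L6 def {k,x} use ∅

Live sets:
  live L0: ∅→{k}
  live L1: {k}→∅
  live L2: {k}→{k}
  live L3: {k}→∅
  live L4: {k}→{k}
  live L5: {k}→{k}
  live L6: ∅→∅

live-out(L0) = ["k"]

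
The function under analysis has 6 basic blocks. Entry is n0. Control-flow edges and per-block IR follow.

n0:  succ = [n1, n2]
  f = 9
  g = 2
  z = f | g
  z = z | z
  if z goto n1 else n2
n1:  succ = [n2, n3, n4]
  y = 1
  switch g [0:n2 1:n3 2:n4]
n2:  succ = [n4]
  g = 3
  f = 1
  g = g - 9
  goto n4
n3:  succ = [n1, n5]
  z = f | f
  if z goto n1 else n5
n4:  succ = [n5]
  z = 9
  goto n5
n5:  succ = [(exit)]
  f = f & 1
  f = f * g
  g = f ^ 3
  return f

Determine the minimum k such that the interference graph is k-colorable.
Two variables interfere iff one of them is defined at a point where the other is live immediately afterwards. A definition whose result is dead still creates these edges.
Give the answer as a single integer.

Answer: 3

Working:
Block summaries:
  n0: def={f,g,z} ue=∅
  n1: def={y} ue={g}
  n2: def={f,g} ue=∅
  n3: def={z} ue={f}
  n4: def={z} ue=∅
  n5: def={f,g} ue={f,g}

Liveness:
  n0 li=∅ lo={f,g}
  n1 li={f,g} lo={f,g}
  n2 li=∅ lo={f,g}
  n3 li={f,g} lo={f,g}
  n4 li={f,g} lo={f,g}
  n5 li={f,g} lo=∅

Interfere edges:
  f: {g,y,z}
  g: {f,y,z}
  y: {f,g}
  z: {f,g}

Chromatic number:
  clique {f,g,y} ⇒ need ≥ 3
  assign f→R0 g→R1 y→R2 z→R2 — no edge inside a register ⇒ χ ≤ 3
  χ = 3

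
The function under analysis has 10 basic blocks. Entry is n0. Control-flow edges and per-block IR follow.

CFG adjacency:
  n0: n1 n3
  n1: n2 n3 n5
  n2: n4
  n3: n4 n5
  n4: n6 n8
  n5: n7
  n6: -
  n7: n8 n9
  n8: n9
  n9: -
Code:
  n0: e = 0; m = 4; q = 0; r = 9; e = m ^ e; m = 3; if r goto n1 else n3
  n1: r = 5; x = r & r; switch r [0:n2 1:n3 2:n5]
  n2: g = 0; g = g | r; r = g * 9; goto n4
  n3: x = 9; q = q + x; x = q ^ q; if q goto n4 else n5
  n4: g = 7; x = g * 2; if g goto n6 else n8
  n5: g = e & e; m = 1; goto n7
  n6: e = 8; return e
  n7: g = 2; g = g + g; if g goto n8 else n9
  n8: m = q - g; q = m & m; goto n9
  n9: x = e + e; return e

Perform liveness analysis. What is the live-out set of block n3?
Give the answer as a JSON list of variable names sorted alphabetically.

Answer: ["e", "q"]

Derivation:
def/use:
  n0: {e,m,q,r} / ∅
  n1: {r,x} / ∅
  n2: {g,r} / {r}
  n3: {q,x} / {q}
  n4: {g,x} / ∅
  n5: {g,m} / {e}
  n6: {e} / ∅
  n7: {g} / ∅
  n8: {m,q} / {g,q}
  n9: {x} / {e}

Liveness:
  live n0: ∅→{e,q}
  live n1: {e,q}→{e,q,r}
  live n2: {e,q,r}→{e,q}
  live n3: {e,q}→{e,q}
  live n4: {e,q}→{e,g,q}
  live n5: {e,q}→{e,q}
  live n6: ∅→∅
  live n7: {e,q}→{e,g,q}
  live n8: {e,g,q}→{e}
  live n9: {e}→∅

live-out(n3) = ["e", "q"]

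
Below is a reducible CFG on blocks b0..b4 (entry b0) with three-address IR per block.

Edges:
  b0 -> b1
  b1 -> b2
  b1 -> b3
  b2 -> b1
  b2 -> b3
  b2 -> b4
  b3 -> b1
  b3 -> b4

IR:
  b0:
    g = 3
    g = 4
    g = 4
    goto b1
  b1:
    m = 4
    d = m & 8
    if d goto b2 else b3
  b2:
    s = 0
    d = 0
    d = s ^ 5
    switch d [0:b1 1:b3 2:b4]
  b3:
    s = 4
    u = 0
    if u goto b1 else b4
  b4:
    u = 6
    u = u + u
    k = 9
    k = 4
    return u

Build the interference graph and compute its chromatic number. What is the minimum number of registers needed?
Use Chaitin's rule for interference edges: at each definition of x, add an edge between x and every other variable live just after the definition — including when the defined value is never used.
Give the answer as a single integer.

Answer: 2

Analysis:
Per-block:
  b0 def {g} use ∅
  b1 def {d,m} use ∅
  b2 def {d,s} use ∅
  b3 def {s,u} use ∅
  b4 def {k,u} use ∅

Backward fixpoint:
  live b0: ∅→∅
  live b1: ∅→∅
  live b2: ∅→∅
  live b3: ∅→∅
  live b4: ∅→∅

Interfere edges:
  d — {s}
  g — ∅
  k — {u}
  m — ∅
  s — {d}
  u — {k}

Registers:
  {d,s} pairwise interfere (2-clique) ⇒ χ ≥ 2
  assign d→R0 g→R0 k→R0 m→R0 s→R1 u→R1 — no edge inside a register ⇒ χ ≤ 2
  χ = 2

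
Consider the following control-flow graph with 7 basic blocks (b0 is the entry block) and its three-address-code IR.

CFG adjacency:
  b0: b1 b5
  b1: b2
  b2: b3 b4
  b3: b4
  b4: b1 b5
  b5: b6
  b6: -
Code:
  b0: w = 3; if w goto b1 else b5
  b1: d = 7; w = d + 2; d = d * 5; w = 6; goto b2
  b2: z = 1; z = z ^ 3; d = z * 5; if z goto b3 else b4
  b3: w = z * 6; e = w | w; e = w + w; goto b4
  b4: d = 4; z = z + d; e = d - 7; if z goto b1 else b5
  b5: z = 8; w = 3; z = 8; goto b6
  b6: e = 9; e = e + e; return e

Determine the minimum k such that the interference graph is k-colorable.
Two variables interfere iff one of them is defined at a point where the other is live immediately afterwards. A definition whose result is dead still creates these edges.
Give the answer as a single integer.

Per-block:
  b0 def {w} use ∅
  b1 def {d,w} use ∅
  b2 def {d,z} use ∅
  b3 def {e,w} use {z}
  b4 def {d,e,z} use {z}
  b5 def {w,z} use ∅
  b6 def {e} use ∅

Backward fixpoint:
  live b0: ∅→∅
  live b1: ∅→∅
  live b2: ∅→{z}
  live b3: {z}→{z}
  live b4: {z}→∅
  live b5: ∅→∅
  live b6: ∅→∅

Interference:
  d — {w,z}
  e — {w,z}
  w — {d,e,z}
  z — {d,e,w}

Chromatic number:
  clique {d,w,z} ⇒ need ≥ 3
  3-colouring: c0={w}  c1={z}  c2={d,e}
  χ = 3

Answer: 3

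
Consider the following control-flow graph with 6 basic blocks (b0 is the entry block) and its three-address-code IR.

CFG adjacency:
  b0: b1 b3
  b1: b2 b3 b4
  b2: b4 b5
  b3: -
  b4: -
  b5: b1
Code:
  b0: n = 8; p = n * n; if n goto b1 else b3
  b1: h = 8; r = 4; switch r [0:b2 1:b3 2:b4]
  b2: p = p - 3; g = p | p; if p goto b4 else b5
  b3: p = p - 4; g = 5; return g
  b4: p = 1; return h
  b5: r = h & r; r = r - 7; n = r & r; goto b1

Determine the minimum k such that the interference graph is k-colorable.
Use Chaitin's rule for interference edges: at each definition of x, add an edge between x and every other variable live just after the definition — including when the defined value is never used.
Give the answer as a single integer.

Answer: 4

Working:
Block summaries:
  b0: {n,p} / ∅
  b1: {h,r} / ∅
  b2: {g,p} / {p}
  b3: {g,p} / {p}
  b4: {p} / {h}
  b5: {n,r} / {h,r}

Live sets:
  live b0: ∅→{p}
  live b1: {p}→{h,p,r}
  live b2: {h,p,r}→{h,p,r}
  live b3: {p}→∅
  live b4: {h}→∅
  live b5: {h,p,r}→{p}

Interfere edges:
  g↔{h,p,r}
  h↔{g,p,r}
  n↔{p}
  p↔{g,h,n,r}
  r↔{g,h,p}

Chromatic number:
  lower bound: {g,h,p,r} mutually conflict ⇒ χ ≥ 4
  4-colouring: R0={p}  R1={g,n}  R2={h}  R3={r}
  χ = 4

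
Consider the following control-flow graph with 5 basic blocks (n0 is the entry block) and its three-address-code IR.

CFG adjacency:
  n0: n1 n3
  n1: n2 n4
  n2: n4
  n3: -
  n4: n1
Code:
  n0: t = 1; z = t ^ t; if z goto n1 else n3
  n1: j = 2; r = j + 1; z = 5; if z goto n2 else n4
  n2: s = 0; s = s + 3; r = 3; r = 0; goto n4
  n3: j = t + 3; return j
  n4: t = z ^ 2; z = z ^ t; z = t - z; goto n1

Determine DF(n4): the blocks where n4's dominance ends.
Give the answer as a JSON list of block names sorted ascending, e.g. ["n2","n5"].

idom tree: n1←n0 n2←n1 n3←n0 n4←n1
Dom∩ at merges:
  n1: preds {n0,n4}: {n0} ∩ {n0,n1,n4} = {n0}; idom=n0
  n4: preds {n1,n2}: {n0,n1} ∩ {n0,n1,n2} = {n0,n1}; idom=n1

DF walk-up:
  join n1 pred n0: · stop@n0
  join n1 pred n4: n4→n1 stop@n0
  join n4 pred n1: · stop@n1
  join n4 pred n2: n2 stop@n1
  n0 → ∅
  n1 → {n1}
  n2 → {n4}
  n3 → ∅
  n4 → {n1}

DF(n4) = ["n1"]

Answer: ["n1"]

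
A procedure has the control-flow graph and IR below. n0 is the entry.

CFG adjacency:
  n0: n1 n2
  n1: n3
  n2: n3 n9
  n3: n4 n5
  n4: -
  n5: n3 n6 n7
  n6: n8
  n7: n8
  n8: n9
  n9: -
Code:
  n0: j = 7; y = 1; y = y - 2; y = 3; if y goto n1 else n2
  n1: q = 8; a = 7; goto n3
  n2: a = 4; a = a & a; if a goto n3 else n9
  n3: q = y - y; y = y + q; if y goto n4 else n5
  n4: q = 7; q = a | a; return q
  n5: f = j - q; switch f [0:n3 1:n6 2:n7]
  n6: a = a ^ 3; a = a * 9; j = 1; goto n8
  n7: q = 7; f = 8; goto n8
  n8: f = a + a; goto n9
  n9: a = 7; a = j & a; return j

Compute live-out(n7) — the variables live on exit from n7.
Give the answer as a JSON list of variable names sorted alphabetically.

Answer: ["a", "j"]

Derivation:
Block summaries:
  n0: def={j,y} ue=∅
  n1: def={a,q} ue=∅
  n2: def={a} ue=∅
  n3: def={q,y} ue={y}
  n4: def={q} ue={a}
  n5: def={f} ue={j,q}
  n6: def={a,j} ue={a}
  n7: def={f,q} ue=∅
  n8: def={f} ue={a}
  n9: def={a} ue={j}

Backward fixpoint:
  n0 li=∅ lo={j,y}
  n1 li={j,y} lo={a,j,y}
  n2 li={j,y} lo={a,j,y}
  n3 li={a,j,y} lo={a,j,q,y}
  n4 li={a} lo=∅
  n5 li={a,j,q,y} lo={a,j,y}
  n6 li={a} lo={a,j}
  n7 li={a,j} lo={a,j}
  n8 li={a,j} lo={j}
  n9 li={j} lo=∅

live-out(n7) = ["a", "j"]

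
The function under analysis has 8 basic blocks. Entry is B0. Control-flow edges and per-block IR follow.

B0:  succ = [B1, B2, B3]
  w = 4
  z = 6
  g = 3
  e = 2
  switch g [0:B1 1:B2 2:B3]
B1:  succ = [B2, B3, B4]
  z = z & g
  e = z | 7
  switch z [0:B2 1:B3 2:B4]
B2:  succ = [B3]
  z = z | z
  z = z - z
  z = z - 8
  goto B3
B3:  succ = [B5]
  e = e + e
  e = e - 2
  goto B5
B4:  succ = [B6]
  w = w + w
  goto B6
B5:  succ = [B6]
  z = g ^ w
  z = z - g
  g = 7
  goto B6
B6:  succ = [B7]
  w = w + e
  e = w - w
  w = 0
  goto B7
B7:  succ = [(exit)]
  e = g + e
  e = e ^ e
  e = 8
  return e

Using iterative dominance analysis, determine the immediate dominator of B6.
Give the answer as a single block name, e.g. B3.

Answer: B0

Working:
idom tree: B1←B0 B2←B0 B3←B0 B4←B1 B5←B3 B6←B0 B7←B6
Dom at joins:
  B2: preds {B0,B1}: {B0} ∩ {B0,B1} = {B0}; idom=B0
  B3: preds {B0,B1,B2}: {B0} ∩ {B0,B1} ∩ {B0,B2} = {B0}; idom=B0
  B6: preds {B4,B5}: {B0,B1,B4} ∩ {B0,B3,B5} = {B0}; idom=B0

idom(B6) = B0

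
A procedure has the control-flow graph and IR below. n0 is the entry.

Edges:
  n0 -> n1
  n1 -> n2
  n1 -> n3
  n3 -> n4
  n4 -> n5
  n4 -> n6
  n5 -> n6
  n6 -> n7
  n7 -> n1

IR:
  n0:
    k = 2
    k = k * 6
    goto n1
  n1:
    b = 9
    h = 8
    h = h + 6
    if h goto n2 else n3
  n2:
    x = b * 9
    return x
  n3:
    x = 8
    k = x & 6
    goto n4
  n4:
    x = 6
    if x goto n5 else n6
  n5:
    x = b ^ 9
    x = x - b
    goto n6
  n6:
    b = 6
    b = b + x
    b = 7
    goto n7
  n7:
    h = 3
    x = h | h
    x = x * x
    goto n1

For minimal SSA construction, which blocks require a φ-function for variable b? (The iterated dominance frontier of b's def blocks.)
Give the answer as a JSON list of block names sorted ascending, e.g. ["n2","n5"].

Answer: ["n1"]

Working:
idom tree: n1←n0 n2←n1 n3←n1 n4←n3 n5←n4 n6←n4 n7←n6
Join-block Dom:
  n1: preds {n0,n7}: {n0} ∩ {n0,n1,n3,n4,n6,n7} = {n0}; idom=n0
  n6: preds {n4,n5}: {n0,n1,n3,n4} ∩ {n0,n1,n3,n4,n5} = {n0,n1,n3,n4}; idom=n4

DF walk-up:
  n1←n0: walk · to n0
  n1←n7: walk n7→n6→n4→n3→n1 to n0
  n6←n4: walk · to n4
  n6←n5: walk n5 to n4
  DF(n0)=∅
  DF(n1)={n1}
  DF(n2)=∅
  DF(n3)={n1}
  DF(n4)={n1}
  DF(n5)={n6}
  DF(n6)={n1}
  DF(n7)={n1}

φ for b: defs {n1,n6}
  DF⁺ = {n1}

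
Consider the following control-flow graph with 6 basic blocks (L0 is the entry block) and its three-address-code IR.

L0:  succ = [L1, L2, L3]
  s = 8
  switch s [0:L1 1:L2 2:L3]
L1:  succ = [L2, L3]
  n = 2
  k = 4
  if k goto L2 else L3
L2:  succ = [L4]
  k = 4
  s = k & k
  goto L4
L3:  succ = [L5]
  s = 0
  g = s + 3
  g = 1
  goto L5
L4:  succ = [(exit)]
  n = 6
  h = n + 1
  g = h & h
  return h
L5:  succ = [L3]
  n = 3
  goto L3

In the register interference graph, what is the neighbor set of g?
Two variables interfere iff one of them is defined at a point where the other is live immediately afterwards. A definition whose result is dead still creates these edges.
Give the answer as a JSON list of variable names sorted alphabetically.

def/use:
  L0: {s} / ∅
  L1: {k,n} / ∅
  L2: {k,s} / ∅
  L3: {g,s} / ∅
  L4: {g,h,n} / ∅
  L5: {n} / ∅

Liveness:
  L0: in=∅ out=∅
  L1: in=∅ out=∅
  L2: in=∅ out=∅
  L3: in=∅ out=∅
  L4: in=∅ out=∅
  L5: in=∅ out=∅

Interference:
  g: {h}
  h: {g}
  k: ∅
  n: ∅
  s: ∅

N(g) = ["h"]

Answer: ["h"]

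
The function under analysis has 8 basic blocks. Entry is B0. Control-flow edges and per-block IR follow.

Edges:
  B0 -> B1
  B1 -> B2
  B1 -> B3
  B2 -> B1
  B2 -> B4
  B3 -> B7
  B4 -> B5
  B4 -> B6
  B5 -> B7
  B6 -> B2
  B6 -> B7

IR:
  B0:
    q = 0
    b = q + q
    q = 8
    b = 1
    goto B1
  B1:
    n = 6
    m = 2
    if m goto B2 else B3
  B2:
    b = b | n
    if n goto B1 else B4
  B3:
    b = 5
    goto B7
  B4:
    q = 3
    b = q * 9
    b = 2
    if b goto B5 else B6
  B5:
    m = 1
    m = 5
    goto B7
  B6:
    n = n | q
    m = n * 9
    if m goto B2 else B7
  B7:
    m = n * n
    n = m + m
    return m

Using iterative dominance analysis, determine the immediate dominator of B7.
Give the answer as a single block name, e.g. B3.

idom tree: B1←B0 B2←B1 B3←B1 B4←B2 B5←B4 B6←B4 B7←B1
Join-block Dom:
  B1: preds {B0,B2}: {B0} ∩ {B0,B1,B2} = {B0}; idom=B0
  B2: preds {B1,B6}: {B0,B1} ∩ {B0,B1,B2,B4,B6} = {B0,B1}; idom=B1
  B7: preds {B3,B5,B6}: {B0,B1,B3} ∩ {B0,B1,B2,B4,B5} ∩ {B0,B1,B2,B4,B6} = {B0,B1}; idom=B1

idom(B7) = B1

Answer: B1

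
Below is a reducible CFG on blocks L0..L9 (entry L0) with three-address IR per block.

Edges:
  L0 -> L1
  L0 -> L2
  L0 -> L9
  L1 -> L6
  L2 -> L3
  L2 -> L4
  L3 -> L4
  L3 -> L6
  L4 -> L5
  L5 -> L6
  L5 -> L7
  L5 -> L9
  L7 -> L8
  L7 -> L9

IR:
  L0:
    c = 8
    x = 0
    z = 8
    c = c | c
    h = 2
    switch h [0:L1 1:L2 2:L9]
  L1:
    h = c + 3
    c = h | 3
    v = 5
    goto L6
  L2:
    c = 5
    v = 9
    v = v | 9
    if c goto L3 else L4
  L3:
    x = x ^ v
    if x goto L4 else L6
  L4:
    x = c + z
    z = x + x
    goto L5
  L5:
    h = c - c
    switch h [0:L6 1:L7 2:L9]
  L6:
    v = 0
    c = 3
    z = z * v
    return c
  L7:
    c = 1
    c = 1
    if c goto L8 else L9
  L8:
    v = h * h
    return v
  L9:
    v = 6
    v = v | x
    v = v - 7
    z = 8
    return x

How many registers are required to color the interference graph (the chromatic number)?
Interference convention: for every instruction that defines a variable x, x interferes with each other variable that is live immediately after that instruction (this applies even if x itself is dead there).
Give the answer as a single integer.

Block summaries:
  L0: def={c,h,x,z} ue=∅
  L1: def={c,h,v} ue={c}
  L2: def={c,v} ue=∅
  L3: def={x} ue={v,x}
  L4: def={x,z} ue={c,z}
  L5: def={h} ue={c}
  L6: def={c,v,z} ue={z}
  L7: def={c} ue=∅
  L8: def={v} ue={h}
  L9: def={v,z} ue={x}

Backward fixpoint:
  L0: in=∅ out={c,x,z}
  L1: in={c,z} out={z}
  L2: in={x,z} out={c,v,x,z}
  L3: in={c,v,x,z} out={c,z}
  L4: in={c,z} out={c,x,z}
  L5: in={c,x,z} out={h,x,z}
  L6: in={z} out=∅
  L7: in={h,x} out={h,x}
  L8: in={h} out=∅
  L9: in={x} out=∅

Interfere edges:
  c: {h,v,x,z}
  h: {c,x,z}
  v: {c,x,z}
  x: {c,h,v,z}
  z: {c,h,v,x}

Chromatic number:
  lower bound: {c,h,x,z} mutually conflict ⇒ χ ≥ 4
  4-colouring: r0={c}  r1={x}  r2={z}  r3={h,v}
  χ = 4

Answer: 4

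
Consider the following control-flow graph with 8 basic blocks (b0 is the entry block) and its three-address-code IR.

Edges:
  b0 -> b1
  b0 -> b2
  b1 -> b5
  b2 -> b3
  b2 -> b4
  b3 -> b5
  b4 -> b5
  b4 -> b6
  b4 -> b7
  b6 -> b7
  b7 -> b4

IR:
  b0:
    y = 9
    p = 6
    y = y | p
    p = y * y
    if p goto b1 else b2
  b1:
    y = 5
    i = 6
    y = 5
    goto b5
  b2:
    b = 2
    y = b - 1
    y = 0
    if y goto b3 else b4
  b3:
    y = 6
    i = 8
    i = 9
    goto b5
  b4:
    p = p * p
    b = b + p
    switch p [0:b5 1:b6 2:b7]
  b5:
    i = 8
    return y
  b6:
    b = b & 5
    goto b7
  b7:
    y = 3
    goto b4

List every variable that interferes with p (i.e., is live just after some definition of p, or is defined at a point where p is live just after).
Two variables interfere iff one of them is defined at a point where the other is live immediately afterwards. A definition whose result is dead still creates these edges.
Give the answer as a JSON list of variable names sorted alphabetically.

Block summaries:
  b0 def {p,y} use ∅
  b1 def {i,y} use ∅
  b2 def {b,y} use ∅
  b3 def {i,y} use ∅
  b4 def {b,p} use {b,p}
  b5 def {i} use {y}
  b6 def {b} use {b}
  b7 def {y} use ∅

Backward fixpoint:
  b0: in=∅ out={p}
  b1: in=∅ out={y}
  b2: in={p} out={b,p,y}
  b3: in=∅ out={y}
  b4: in={b,p,y} out={b,p,y}
  b5: in={y} out=∅
  b6: in={b,p} out={b,p}
  b7: in={b,p} out={b,p,y}

Interfere edges:
  b: {p,y}
  i: {y}
  p: {b,y}
  y: {b,i,p}

N(p) = ["b", "y"]

Answer: ["b", "y"]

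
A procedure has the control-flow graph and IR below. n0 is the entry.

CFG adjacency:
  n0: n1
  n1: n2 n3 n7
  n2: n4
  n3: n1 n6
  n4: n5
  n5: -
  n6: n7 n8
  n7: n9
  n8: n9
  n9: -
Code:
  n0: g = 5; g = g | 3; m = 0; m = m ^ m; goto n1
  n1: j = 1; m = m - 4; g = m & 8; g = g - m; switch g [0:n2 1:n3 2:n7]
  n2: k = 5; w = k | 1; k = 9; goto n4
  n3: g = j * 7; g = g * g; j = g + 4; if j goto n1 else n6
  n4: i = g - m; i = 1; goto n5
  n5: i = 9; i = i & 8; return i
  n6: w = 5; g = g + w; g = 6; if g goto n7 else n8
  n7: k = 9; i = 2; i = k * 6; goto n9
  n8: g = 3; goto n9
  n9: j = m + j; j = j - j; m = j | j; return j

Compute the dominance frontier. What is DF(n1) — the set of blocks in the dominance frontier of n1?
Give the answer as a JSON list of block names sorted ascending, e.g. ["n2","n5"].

idom tree: n1←n0 n2←n1 n3←n1 n4←n2 n5←n4 n6←n3 n7←n1 n8←n6 n9←n1
Dom∩ at merges:
  n1: preds {n0,n3}: {n0} ∩ {n0,n1,n3} = {n0}; idom=n0
  n7: preds {n1,n6}: {n0,n1} ∩ {n0,n1,n3,n6} = {n0,n1}; idom=n1
  n9: preds {n7,n8}: {n0,n1,n7} ∩ {n0,n1,n3,n6,n8} = {n0,n1}; idom=n1

DF walk-up:
  join n1 pred n0: · stop@n0
  join n1 pred n3: n3→n1 stop@n0
  join n7 pred n1: · stop@n1
  join n7 pred n6: n6→n3 stop@n1
  join n9 pred n7: n7 stop@n1
  join n9 pred n8: n8→n6→n3 stop@n1
  n0: DF=∅
  n1: DF={n1}
  n2: DF=∅
  n3: DF={n1,n7,n9}
  n4: DF=∅
  n5: DF=∅
  n6: DF={n7,n9}
  n7: DF={n9}
  n8: DF={n9}
  n9: DF=∅

DF(n1) = ["n1"]

Answer: ["n1"]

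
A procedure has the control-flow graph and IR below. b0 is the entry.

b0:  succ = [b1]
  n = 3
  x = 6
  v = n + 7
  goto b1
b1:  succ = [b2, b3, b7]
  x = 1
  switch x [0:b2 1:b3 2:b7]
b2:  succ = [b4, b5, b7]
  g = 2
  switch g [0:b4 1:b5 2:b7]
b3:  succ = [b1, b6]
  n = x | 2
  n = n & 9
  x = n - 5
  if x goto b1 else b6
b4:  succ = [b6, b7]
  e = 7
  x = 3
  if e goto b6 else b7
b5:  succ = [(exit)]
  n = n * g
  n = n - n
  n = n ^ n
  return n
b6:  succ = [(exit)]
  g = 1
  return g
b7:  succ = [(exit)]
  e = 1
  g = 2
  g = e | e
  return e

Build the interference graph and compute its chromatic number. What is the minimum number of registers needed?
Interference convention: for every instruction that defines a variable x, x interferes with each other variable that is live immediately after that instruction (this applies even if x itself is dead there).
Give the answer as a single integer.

def/use:
  b0: {n,v,x} / ∅
  b1: {x} / ∅
  b2: {g} / ∅
  b3: {n,x} / {x}
  b4: {e,x} / ∅
  b5: {n} / {g,n}
  b6: {g} / ∅
  b7: {e,g} / ∅

Backward fixpoint:
  b0 li=∅ lo={n}
  b1 li={n} lo={n,x}
  b2 li={n} lo={g,n}
  b3 li={x} lo={n}
  b4 li=∅ lo=∅
  b5 li={g,n} lo=∅
  b6 li=∅ lo=∅
  b7 li=∅ lo=∅

Interference:
  e: {g,x}
  g: {e,n}
  n: {g,v,x}
  v: {n}
  x: {e,n}

Registers:
  {e,g} pairwise interfere (2-clique) ⇒ χ ≥ 2
  2-colouring: R0={e,n}  R1={g,v,x}
  χ = 2

Answer: 2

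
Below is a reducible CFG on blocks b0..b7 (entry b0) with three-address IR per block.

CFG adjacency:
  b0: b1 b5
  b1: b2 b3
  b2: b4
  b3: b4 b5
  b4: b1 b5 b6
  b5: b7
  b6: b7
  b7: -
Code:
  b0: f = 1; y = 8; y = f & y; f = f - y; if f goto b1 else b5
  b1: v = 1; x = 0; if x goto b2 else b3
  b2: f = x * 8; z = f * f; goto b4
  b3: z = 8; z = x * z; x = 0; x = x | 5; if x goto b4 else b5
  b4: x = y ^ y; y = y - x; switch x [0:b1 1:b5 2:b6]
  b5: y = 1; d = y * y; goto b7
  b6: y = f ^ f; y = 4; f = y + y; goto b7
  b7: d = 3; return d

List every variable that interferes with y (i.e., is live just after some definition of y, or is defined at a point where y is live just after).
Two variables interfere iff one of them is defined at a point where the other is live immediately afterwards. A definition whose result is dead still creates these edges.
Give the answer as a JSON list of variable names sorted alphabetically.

Answer: ["f", "v", "x", "z"]

Derivation:
def/use:
  b0: {f,y} / ∅
  b1: {v,x} / ∅
  b2: {f,z} / {x}
  b3: {x,z} / {x}
  b4: {x,y} / {y}
  b5: {d,y} / ∅
  b6: {f,y} / {f}
  b7: {d} / ∅

Backward fixpoint:
  b0: in=∅ out={f,y}
  b1: in={f,y} out={f,x,y}
  b2: in={x,y} out={f,y}
  b3: in={f,x,y} out={f,y}
  b4: in={f,y} out={f,y}
  b5: in=∅ out=∅
  b6: in={f} out=∅
  b7: in=∅ out=∅

Conflict graph:
  d↔∅
  f↔{v,x,y,z}
  v↔{f,y}
  x↔{f,y,z}
  y↔{f,v,x,z}
  z↔{f,x,y}

N(y) = ["f", "v", "x", "z"]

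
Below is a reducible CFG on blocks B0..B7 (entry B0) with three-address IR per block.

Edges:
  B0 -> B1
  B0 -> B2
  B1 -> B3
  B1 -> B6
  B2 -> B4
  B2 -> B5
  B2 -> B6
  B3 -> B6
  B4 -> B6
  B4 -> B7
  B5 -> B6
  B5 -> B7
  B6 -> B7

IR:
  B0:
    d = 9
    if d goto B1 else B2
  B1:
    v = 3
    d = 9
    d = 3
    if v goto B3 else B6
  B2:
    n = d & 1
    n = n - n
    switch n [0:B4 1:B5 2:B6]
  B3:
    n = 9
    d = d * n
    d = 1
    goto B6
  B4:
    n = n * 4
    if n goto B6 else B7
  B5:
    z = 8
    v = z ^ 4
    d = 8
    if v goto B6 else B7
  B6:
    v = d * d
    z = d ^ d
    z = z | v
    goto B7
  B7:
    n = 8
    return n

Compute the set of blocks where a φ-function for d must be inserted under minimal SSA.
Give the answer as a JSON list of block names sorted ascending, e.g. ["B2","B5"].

Answer: ["B6", "B7"]

Analysis:
idom tree: B1←B0 B2←B0 B3←B1 B4←B2 B5←B2 B6←B0 B7←B0
Join-block Dom:
  B6: preds {B1,B2,B3,B4,B5}: {B0,B1} ∩ {B0,B2} ∩ {B0,B1,B3} ∩ {B0,B2,B4} ∩ {B0,B2,B5} = {B0}; idom=B0
  B7: preds {B4,B5,B6}: {B0,B2,B4} ∩ {B0,B2,B5} ∩ {B0,B6} = {B0}; idom=B0

DF derivation:
  join B6 pred B1: B1 stop@B0
  join B6 pred B2: B2 stop@B0
  join B6 pred B3: B3→B1 stop@B0
  join B6 pred B4: B4→B2 stop@B0
  join B6 pred B5: B5→B2 stop@B0
  join B7 pred B4: B4→B2 stop@B0
  join B7 pred B5: B5→B2 stop@B0
  join B7 pred B6: B6 stop@B0
  B0: DF=∅
  B1: DF={B6}
  B2: DF={B6,B7}
  B3: DF={B6}
  B4: DF={B6,B7}
  B5: DF={B6,B7}
  B6: DF={B7}
  B7: DF=∅

φ for d: defs {B0,B1,B3,B5}
  DF⁺ = {B6,B7}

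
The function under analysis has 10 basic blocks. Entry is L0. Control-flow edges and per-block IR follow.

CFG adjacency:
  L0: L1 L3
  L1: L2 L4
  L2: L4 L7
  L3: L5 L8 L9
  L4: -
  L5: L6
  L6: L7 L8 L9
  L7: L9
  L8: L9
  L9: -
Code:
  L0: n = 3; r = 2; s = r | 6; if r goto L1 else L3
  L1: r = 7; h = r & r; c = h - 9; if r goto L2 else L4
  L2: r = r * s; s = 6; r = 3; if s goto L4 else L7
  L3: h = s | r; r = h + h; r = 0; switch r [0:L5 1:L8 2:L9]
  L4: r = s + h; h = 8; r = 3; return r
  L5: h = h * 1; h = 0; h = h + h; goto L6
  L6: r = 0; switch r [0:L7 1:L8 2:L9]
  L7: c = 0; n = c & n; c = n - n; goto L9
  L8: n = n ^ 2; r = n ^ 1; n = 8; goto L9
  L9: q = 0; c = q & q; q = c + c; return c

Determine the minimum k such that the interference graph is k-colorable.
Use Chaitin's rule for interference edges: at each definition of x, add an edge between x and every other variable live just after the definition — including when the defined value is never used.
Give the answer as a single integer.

Block summaries:
  L0: {n,r,s} / ∅
  L1: {c,h,r} / ∅
  L2: {r,s} / {r,s}
  L3: {h,r} / {r,s}
  L4: {h,r} / {h,s}
  L5: {h} / {h}
  L6: {r} / ∅
  L7: {c,n} / {n}
  L8: {n,r} / {n}
  L9: {c,q} / ∅

Live sets:
  L0 li=∅ lo={n,r,s}
  L1 li={n,s} lo={h,n,r,s}
  L2 li={h,n,r,s} lo={h,n,s}
  L3 li={n,r,s} lo={h,n}
  L4 li={h,s} lo=∅
  L5 li={h,n} lo={n}
  L6 li={n} lo={n}
  L7 li={n} lo=∅
  L8 li={n} lo=∅
  L9 li=∅ lo=∅

Interfere edges:
  c↔{h,n,q,r,s}
  h↔{c,n,r,s}
  n↔{c,h,r,s}
  q↔{c}
  r↔{c,h,n,s}
  s↔{c,h,n,r}

Registers:
  {c,h,n,r,s} pairwise interfere (5-clique) ⇒ χ ≥ 5
  5-colouring: c0={c}  c1={h,q}  c2={n}  c3={r}  c4={s}
  χ = 5

Answer: 5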